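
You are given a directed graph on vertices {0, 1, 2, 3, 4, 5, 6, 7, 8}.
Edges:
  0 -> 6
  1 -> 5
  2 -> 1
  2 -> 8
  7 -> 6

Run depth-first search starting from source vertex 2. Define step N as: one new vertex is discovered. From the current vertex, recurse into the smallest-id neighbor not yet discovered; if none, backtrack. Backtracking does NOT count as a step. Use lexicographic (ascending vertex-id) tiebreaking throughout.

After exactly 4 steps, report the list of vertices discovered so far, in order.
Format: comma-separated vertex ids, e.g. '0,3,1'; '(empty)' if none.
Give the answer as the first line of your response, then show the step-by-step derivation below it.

2,1,5,8

step 1: discover 2; path=2; order=2
step 2: discover 1; path=2>1; order=2,1
step 3: discover 5; path=2>1>5; order=2,1,5
step 4: discover 8; path=2>8; order=2,1,5,8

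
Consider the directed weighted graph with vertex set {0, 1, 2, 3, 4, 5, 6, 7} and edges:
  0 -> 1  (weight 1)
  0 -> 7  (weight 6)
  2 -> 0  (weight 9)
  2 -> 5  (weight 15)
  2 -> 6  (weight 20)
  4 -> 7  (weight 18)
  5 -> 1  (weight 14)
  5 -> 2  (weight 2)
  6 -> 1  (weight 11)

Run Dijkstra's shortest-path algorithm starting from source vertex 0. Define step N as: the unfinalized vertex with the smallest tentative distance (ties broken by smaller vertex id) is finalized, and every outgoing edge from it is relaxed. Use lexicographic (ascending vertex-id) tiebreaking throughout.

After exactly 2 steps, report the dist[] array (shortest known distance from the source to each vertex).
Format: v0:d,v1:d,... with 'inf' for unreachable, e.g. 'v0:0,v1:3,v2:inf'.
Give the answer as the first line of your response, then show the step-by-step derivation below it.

v0:0,v1:1,v2:inf,v3:inf,v4:inf,v5:inf,v6:inf,v7:6

step 1: dist = v0:0,v1:1,v2:inf,v3:inf,v4:inf,v5:inf,v6:inf,v7:6
step 2: dist = v0:0,v1:1,v2:inf,v3:inf,v4:inf,v5:inf,v6:inf,v7:6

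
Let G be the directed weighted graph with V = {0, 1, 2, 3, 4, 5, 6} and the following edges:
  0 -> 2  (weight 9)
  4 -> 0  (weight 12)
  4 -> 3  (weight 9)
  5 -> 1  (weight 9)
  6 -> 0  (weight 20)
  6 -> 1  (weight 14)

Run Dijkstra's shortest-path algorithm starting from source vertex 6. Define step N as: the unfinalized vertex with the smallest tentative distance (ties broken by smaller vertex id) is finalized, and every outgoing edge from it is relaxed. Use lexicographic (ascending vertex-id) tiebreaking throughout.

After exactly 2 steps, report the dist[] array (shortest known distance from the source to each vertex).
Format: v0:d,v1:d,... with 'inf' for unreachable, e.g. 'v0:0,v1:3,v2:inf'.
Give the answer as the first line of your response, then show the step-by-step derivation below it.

v0:20,v1:14,v2:inf,v3:inf,v4:inf,v5:inf,v6:0

step 1: dist = v0:20,v1:14,v2:inf,v3:inf,v4:inf,v5:inf,v6:0
step 2: dist = v0:20,v1:14,v2:inf,v3:inf,v4:inf,v5:inf,v6:0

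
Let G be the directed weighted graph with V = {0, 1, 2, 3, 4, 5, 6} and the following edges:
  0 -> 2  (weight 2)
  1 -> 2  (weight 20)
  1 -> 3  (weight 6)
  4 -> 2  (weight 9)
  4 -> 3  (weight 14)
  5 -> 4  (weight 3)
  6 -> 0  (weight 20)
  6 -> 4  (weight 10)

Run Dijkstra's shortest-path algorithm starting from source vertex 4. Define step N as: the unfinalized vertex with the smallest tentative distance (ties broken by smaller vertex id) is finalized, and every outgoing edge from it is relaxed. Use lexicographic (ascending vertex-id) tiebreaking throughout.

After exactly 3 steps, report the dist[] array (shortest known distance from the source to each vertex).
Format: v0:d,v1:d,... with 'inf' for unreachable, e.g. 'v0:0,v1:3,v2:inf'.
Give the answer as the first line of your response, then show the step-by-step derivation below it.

v0:inf,v1:inf,v2:9,v3:14,v4:0,v5:inf,v6:inf

step 1: dist = v0:inf,v1:inf,v2:9,v3:14,v4:0,v5:inf,v6:inf
step 2: dist = v0:inf,v1:inf,v2:9,v3:14,v4:0,v5:inf,v6:inf
step 3: dist = v0:inf,v1:inf,v2:9,v3:14,v4:0,v5:inf,v6:inf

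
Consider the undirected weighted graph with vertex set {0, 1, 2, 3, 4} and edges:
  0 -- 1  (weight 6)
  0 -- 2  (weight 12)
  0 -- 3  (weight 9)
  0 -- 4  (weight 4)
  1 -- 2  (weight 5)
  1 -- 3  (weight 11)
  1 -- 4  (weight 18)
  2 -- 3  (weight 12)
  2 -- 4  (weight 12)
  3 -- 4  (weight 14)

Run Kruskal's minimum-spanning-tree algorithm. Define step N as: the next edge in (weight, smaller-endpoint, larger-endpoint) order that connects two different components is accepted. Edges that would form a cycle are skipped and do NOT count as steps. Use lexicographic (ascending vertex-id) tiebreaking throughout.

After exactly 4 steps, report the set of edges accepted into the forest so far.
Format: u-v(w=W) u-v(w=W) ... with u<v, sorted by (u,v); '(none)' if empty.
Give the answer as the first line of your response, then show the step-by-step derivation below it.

0-1(w=6) 0-3(w=9) 0-4(w=4) 1-2(w=5)

step 1: add edge 0-4 (w=4); MST = {0-4(w=4)}
step 2: add edge 1-2 (w=5); MST = {0-4(w=4) 1-2(w=5)}
step 3: add edge 0-1 (w=6); MST = {0-1(w=6) 0-4(w=4) 1-2(w=5)}
step 4: add edge 0-3 (w=9); MST = {0-1(w=6) 0-3(w=9) 0-4(w=4) 1-2(w=5)}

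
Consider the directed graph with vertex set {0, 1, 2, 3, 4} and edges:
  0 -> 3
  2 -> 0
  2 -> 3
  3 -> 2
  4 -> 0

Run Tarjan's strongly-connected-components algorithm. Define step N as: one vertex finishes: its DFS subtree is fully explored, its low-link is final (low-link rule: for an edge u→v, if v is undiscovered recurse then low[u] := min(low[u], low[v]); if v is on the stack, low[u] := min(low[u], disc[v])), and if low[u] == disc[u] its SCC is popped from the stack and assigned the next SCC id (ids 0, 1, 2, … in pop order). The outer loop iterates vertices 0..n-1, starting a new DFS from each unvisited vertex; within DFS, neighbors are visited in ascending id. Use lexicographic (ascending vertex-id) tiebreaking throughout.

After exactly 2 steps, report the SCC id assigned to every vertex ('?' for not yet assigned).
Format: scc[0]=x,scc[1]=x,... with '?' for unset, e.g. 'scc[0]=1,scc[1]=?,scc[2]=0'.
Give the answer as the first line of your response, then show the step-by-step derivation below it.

scc[0]=?,scc[1]=?,scc[2]=?,scc[3]=?,scc[4]=?

step 1: low=(low[0]=0,low[1]=?,low[2]=0,low[3]=1,low[4]=?); scc=(scc[0]=?,scc[1]=?,scc[2]=?,scc[3]=?,scc[4]=?)
step 2: low=(low[0]=0,low[1]=?,low[2]=0,low[3]=0,low[4]=?); scc=(scc[0]=?,scc[1]=?,scc[2]=?,scc[3]=?,scc[4]=?)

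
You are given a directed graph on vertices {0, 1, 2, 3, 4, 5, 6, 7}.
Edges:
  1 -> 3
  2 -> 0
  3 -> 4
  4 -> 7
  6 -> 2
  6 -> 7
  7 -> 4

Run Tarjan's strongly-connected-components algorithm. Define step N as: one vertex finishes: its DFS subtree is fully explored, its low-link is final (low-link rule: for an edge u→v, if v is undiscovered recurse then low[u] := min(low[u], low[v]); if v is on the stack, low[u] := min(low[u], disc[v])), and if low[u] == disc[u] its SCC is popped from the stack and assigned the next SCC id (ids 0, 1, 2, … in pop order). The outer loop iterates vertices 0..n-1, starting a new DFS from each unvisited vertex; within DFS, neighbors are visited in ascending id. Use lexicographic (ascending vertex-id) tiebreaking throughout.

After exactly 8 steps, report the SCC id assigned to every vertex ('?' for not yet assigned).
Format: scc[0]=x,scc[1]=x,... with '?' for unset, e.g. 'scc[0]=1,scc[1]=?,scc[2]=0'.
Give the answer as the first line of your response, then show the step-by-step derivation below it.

scc[0]=0,scc[1]=3,scc[2]=4,scc[3]=2,scc[4]=1,scc[5]=5,scc[6]=6,scc[7]=1

step 1: low=(low[0]=0,low[1]=?,low[2]=?,low[3]=?,low[4]=?,low[5]=?,low[6]=?,low[7]=?); scc=(scc[0]=0,scc[1]=?,scc[2]=?,scc[3]=?,scc[4]=?,scc[5]=?,scc[6]=?,scc[7]=?)
step 2: low=(low[0]=0,low[1]=1,low[2]=?,low[3]=2,low[4]=3,low[5]=?,low[6]=?,low[7]=3); scc=(scc[0]=0,scc[1]=?,scc[2]=?,scc[3]=?,scc[4]=?,scc[5]=?,scc[6]=?,scc[7]=?)
step 3: low=(low[0]=0,low[1]=1,low[2]=?,low[3]=2,low[4]=3,low[5]=?,low[6]=?,low[7]=3); scc=(scc[0]=0,scc[1]=?,scc[2]=?,scc[3]=?,scc[4]=1,scc[5]=?,scc[6]=?,scc[7]=1)
step 4: low=(low[0]=0,low[1]=1,low[2]=?,low[3]=2,low[4]=3,low[5]=?,low[6]=?,low[7]=3); scc=(scc[0]=0,scc[1]=?,scc[2]=?,scc[3]=2,scc[4]=1,scc[5]=?,scc[6]=?,scc[7]=1)
step 5: low=(low[0]=0,low[1]=1,low[2]=?,low[3]=2,low[4]=3,low[5]=?,low[6]=?,low[7]=3); scc=(scc[0]=0,scc[1]=3,scc[2]=?,scc[3]=2,scc[4]=1,scc[5]=?,scc[6]=?,scc[7]=1)
step 6: low=(low[0]=0,low[1]=1,low[2]=5,low[3]=2,low[4]=3,low[5]=?,low[6]=?,low[7]=3); scc=(scc[0]=0,scc[1]=3,scc[2]=4,scc[3]=2,scc[4]=1,scc[5]=?,scc[6]=?,scc[7]=1)
step 7: low=(low[0]=0,low[1]=1,low[2]=5,low[3]=2,low[4]=3,low[5]=6,low[6]=?,low[7]=3); scc=(scc[0]=0,scc[1]=3,scc[2]=4,scc[3]=2,scc[4]=1,scc[5]=5,scc[6]=?,scc[7]=1)
step 8: low=(low[0]=0,low[1]=1,low[2]=5,low[3]=2,low[4]=3,low[5]=6,low[6]=7,low[7]=3); scc=(scc[0]=0,scc[1]=3,scc[2]=4,scc[3]=2,scc[4]=1,scc[5]=5,scc[6]=6,scc[7]=1)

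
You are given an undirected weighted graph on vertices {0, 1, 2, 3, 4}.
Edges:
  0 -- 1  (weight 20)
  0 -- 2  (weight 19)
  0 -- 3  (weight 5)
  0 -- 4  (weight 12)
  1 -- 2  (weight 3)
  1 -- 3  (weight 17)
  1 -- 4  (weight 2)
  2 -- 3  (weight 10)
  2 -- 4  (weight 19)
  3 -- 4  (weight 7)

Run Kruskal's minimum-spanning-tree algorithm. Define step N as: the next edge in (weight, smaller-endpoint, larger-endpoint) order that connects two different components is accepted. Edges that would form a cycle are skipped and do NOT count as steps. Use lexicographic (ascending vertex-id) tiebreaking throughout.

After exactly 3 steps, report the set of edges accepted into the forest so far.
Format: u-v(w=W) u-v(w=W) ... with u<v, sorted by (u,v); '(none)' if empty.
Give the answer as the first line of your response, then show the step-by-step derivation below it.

0-3(w=5) 1-2(w=3) 1-4(w=2)

step 1: add edge 1-4 (w=2); MST = {1-4(w=2)}
step 2: add edge 1-2 (w=3); MST = {1-2(w=3) 1-4(w=2)}
step 3: add edge 0-3 (w=5); MST = {0-3(w=5) 1-2(w=3) 1-4(w=2)}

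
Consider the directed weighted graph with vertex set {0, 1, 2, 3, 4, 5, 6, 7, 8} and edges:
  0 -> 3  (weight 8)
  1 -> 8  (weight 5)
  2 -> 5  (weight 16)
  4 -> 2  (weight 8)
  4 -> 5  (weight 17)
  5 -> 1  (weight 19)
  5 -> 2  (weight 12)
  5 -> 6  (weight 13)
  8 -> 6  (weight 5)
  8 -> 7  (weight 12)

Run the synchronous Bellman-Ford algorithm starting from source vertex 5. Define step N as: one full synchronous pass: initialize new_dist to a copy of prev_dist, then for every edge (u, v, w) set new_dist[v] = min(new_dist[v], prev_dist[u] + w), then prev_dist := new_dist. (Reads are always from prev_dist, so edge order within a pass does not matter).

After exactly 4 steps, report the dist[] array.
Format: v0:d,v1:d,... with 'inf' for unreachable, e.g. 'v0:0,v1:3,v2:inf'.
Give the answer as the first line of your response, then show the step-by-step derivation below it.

v0:inf,v1:19,v2:12,v3:inf,v4:inf,v5:0,v6:13,v7:36,v8:24

step 1: dist = v0:inf,v1:19,v2:12,v3:inf,v4:inf,v5:0,v6:13,v7:inf,v8:inf
step 2: dist = v0:inf,v1:19,v2:12,v3:inf,v4:inf,v5:0,v6:13,v7:inf,v8:24
step 3: dist = v0:inf,v1:19,v2:12,v3:inf,v4:inf,v5:0,v6:13,v7:36,v8:24
step 4: dist = v0:inf,v1:19,v2:12,v3:inf,v4:inf,v5:0,v6:13,v7:36,v8:24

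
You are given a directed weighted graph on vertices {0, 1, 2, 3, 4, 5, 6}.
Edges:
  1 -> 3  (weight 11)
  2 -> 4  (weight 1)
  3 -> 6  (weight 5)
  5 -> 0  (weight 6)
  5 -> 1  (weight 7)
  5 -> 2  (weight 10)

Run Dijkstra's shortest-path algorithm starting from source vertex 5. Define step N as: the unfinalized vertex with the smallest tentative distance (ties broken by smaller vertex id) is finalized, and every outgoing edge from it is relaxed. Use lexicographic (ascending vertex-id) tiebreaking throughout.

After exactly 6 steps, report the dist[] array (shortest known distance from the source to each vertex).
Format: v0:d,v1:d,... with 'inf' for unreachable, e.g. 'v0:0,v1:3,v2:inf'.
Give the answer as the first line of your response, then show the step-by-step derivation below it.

v0:6,v1:7,v2:10,v3:18,v4:11,v5:0,v6:23

step 1: dist = v0:6,v1:7,v2:10,v3:inf,v4:inf,v5:0,v6:inf
step 2: dist = v0:6,v1:7,v2:10,v3:inf,v4:inf,v5:0,v6:inf
step 3: dist = v0:6,v1:7,v2:10,v3:18,v4:inf,v5:0,v6:inf
step 4: dist = v0:6,v1:7,v2:10,v3:18,v4:11,v5:0,v6:inf
step 5: dist = v0:6,v1:7,v2:10,v3:18,v4:11,v5:0,v6:inf
step 6: dist = v0:6,v1:7,v2:10,v3:18,v4:11,v5:0,v6:23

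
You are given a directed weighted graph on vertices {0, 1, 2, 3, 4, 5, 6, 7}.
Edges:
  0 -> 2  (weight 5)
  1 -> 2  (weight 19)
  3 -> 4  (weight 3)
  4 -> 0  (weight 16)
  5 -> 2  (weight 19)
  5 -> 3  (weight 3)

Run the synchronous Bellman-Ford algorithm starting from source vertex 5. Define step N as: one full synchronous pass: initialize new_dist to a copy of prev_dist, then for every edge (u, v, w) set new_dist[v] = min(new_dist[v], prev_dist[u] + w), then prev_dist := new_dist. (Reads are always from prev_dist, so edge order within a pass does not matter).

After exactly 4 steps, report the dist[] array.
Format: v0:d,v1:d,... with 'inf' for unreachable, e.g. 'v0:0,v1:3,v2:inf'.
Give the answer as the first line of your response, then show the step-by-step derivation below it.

v0:22,v1:inf,v2:19,v3:3,v4:6,v5:0,v6:inf,v7:inf

step 1: dist = v0:inf,v1:inf,v2:19,v3:3,v4:inf,v5:0,v6:inf,v7:inf
step 2: dist = v0:inf,v1:inf,v2:19,v3:3,v4:6,v5:0,v6:inf,v7:inf
step 3: dist = v0:22,v1:inf,v2:19,v3:3,v4:6,v5:0,v6:inf,v7:inf
step 4: dist = v0:22,v1:inf,v2:19,v3:3,v4:6,v5:0,v6:inf,v7:inf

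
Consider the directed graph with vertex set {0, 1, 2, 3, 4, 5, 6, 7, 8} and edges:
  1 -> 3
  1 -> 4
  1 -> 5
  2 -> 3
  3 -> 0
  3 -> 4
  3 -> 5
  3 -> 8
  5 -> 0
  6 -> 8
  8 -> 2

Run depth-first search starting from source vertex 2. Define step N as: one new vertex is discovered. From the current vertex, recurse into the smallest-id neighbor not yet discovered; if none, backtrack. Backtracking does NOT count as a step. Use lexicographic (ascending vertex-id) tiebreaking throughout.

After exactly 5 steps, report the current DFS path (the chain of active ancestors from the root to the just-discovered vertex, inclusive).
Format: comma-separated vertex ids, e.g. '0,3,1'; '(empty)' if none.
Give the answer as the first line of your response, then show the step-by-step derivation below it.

2,3,5

step 1: discover 2; path=2; order=2
step 2: discover 3; path=2>3; order=2,3
step 3: discover 0; path=2>3>0; order=2,3,0
step 4: discover 4; path=2>3>4; order=2,3,0,4
step 5: discover 5; path=2>3>5; order=2,3,0,4,5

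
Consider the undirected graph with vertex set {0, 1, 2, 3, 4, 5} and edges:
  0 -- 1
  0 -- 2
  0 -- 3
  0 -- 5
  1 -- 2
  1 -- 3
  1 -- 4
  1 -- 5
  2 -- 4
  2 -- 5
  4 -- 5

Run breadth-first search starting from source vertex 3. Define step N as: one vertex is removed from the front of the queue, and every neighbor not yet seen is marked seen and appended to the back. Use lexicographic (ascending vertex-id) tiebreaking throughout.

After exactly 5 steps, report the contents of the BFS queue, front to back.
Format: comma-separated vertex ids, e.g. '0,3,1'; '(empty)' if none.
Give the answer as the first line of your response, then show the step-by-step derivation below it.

4

step 1: dequeue 3; queue=[0,1]; order=3
step 2: dequeue 0; queue=[1,2,5]; order=3,0
step 3: dequeue 1; queue=[2,5,4]; order=3,0,1
step 4: dequeue 2; queue=[5,4]; order=3,0,1,2
step 5: dequeue 5; queue=[4]; order=3,0,1,2,5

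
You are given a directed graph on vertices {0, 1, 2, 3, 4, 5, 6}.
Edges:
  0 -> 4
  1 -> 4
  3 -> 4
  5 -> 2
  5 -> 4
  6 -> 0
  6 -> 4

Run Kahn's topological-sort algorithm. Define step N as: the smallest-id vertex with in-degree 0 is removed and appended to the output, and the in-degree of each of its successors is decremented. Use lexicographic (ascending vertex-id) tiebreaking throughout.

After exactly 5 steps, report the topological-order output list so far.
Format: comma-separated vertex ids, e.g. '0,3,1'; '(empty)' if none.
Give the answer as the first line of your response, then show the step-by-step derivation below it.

1,3,5,2,6

step 1: output 1; order=[1]; indeg=(1,0,1,0,4,0,0)
step 2: output 3; order=[1,3]; indeg=(1,0,1,0,3,0,0)
step 3: output 5; order=[1,3,5]; indeg=(1,0,0,0,2,0,0)
step 4: output 2; order=[1,3,5,2]; indeg=(1,0,0,0,2,0,0)
step 5: output 6; order=[1,3,5,2,6]; indeg=(0,0,0,0,1,0,0)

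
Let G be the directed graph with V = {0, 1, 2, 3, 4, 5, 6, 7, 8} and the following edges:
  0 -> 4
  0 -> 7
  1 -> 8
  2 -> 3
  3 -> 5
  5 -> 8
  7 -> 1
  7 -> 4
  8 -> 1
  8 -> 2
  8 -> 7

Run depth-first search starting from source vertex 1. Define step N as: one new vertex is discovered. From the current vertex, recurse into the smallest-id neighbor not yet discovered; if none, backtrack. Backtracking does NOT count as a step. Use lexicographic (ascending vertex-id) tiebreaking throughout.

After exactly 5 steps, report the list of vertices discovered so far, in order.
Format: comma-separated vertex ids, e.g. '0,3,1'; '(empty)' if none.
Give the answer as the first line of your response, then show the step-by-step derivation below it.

1,8,2,3,5

step 1: discover 1; path=1; order=1
step 2: discover 8; path=1>8; order=1,8
step 3: discover 2; path=1>8>2; order=1,8,2
step 4: discover 3; path=1>8>2>3; order=1,8,2,3
step 5: discover 5; path=1>8>2>3>5; order=1,8,2,3,5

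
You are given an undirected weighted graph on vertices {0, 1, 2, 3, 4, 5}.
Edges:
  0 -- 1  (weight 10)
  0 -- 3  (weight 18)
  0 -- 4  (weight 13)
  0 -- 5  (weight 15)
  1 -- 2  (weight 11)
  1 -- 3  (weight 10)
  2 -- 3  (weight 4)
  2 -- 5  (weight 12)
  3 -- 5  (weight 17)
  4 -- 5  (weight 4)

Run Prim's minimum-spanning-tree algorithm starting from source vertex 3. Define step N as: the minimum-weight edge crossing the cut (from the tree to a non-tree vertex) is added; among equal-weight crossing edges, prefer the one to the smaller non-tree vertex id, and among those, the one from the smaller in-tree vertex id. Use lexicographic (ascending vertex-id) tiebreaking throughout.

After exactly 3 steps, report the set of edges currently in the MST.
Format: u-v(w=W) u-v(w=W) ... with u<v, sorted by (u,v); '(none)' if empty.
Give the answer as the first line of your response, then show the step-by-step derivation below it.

0-1(w=10) 1-3(w=10) 2-3(w=4)

step 1: add edge 2-3 (w=4); MST = {2-3(w=4)}
step 2: add edge 1-3 (w=10); MST = {1-3(w=10) 2-3(w=4)}
step 3: add edge 0-1 (w=10); MST = {0-1(w=10) 1-3(w=10) 2-3(w=4)}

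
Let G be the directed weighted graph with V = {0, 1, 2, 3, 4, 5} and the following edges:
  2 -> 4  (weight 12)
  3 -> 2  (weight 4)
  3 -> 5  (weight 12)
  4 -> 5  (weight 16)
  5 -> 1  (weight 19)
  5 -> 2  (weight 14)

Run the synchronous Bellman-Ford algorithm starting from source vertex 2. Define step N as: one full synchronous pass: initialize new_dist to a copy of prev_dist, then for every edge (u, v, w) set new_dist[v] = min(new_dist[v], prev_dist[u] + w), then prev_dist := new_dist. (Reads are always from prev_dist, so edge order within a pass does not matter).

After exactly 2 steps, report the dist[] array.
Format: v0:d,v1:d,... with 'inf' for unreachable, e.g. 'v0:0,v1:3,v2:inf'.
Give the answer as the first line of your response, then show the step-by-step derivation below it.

v0:inf,v1:inf,v2:0,v3:inf,v4:12,v5:28

step 1: dist = v0:inf,v1:inf,v2:0,v3:inf,v4:12,v5:inf
step 2: dist = v0:inf,v1:inf,v2:0,v3:inf,v4:12,v5:28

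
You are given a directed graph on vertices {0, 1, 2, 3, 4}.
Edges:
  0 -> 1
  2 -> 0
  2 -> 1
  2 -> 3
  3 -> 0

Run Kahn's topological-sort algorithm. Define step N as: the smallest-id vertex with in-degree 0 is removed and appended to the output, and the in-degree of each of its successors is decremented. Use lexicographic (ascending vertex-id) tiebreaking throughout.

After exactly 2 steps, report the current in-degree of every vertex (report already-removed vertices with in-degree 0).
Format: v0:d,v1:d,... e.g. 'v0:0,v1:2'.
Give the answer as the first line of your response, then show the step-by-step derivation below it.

v0:0,v1:1,v2:0,v3:0,v4:0

step 1: output 2; order=[2]; indeg=(1,1,0,0,0)
step 2: output 3; order=[2,3]; indeg=(0,1,0,0,0)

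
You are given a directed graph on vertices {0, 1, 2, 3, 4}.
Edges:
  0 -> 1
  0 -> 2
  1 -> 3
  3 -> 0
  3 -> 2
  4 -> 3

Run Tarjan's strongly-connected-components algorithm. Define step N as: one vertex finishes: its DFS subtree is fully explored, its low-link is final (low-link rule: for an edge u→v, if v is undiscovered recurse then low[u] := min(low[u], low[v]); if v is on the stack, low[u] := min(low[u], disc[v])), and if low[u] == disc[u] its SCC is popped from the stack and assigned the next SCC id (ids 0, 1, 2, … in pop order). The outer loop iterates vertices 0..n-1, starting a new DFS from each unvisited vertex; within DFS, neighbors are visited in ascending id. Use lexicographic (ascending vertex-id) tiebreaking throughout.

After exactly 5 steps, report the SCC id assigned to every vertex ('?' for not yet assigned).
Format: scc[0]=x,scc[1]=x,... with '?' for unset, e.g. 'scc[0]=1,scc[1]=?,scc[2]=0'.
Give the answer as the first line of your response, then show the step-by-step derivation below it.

scc[0]=1,scc[1]=1,scc[2]=0,scc[3]=1,scc[4]=2

step 1: low=(low[0]=0,low[1]=1,low[2]=3,low[3]=0,low[4]=?); scc=(scc[0]=?,scc[1]=?,scc[2]=0,scc[3]=?,scc[4]=?)
step 2: low=(low[0]=0,low[1]=1,low[2]=3,low[3]=0,low[4]=?); scc=(scc[0]=?,scc[1]=?,scc[2]=0,scc[3]=?,scc[4]=?)
step 3: low=(low[0]=0,low[1]=0,low[2]=3,low[3]=0,low[4]=?); scc=(scc[0]=?,scc[1]=?,scc[2]=0,scc[3]=?,scc[4]=?)
step 4: low=(low[0]=0,low[1]=0,low[2]=3,low[3]=0,low[4]=?); scc=(scc[0]=1,scc[1]=1,scc[2]=0,scc[3]=1,scc[4]=?)
step 5: low=(low[0]=0,low[1]=0,low[2]=3,low[3]=0,low[4]=4); scc=(scc[0]=1,scc[1]=1,scc[2]=0,scc[3]=1,scc[4]=2)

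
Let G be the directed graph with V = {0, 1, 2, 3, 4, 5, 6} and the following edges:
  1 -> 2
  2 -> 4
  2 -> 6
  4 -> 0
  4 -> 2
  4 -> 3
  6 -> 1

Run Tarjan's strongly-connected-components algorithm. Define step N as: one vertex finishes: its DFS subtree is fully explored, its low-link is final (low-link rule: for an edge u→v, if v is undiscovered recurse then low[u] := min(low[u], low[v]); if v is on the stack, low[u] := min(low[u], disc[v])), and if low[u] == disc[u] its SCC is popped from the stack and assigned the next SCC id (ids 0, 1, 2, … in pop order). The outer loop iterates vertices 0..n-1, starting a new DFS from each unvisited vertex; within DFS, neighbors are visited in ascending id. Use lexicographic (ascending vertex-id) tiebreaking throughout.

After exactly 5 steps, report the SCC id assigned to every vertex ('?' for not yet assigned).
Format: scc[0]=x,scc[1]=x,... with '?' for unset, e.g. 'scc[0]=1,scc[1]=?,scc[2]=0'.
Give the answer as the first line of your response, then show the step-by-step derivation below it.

scc[0]=0,scc[1]=?,scc[2]=?,scc[3]=1,scc[4]=?,scc[5]=?,scc[6]=?

step 1: low=(low[0]=0,low[1]=?,low[2]=?,low[3]=?,low[4]=?,low[5]=?,low[6]=?); scc=(scc[0]=0,scc[1]=?,scc[2]=?,scc[3]=?,scc[4]=?,scc[5]=?,scc[6]=?)
step 2: low=(low[0]=0,low[1]=1,low[2]=2,low[3]=4,low[4]=2,low[5]=?,low[6]=?); scc=(scc[0]=0,scc[1]=?,scc[2]=?,scc[3]=1,scc[4]=?,scc[5]=?,scc[6]=?)
step 3: low=(low[0]=0,low[1]=1,low[2]=2,low[3]=4,low[4]=2,low[5]=?,low[6]=?); scc=(scc[0]=0,scc[1]=?,scc[2]=?,scc[3]=1,scc[4]=?,scc[5]=?,scc[6]=?)
step 4: low=(low[0]=0,low[1]=1,low[2]=2,low[3]=4,low[4]=2,low[5]=?,low[6]=1); scc=(scc[0]=0,scc[1]=?,scc[2]=?,scc[3]=1,scc[4]=?,scc[5]=?,scc[6]=?)
step 5: low=(low[0]=0,low[1]=1,low[2]=1,low[3]=4,low[4]=2,low[5]=?,low[6]=1); scc=(scc[0]=0,scc[1]=?,scc[2]=?,scc[3]=1,scc[4]=?,scc[5]=?,scc[6]=?)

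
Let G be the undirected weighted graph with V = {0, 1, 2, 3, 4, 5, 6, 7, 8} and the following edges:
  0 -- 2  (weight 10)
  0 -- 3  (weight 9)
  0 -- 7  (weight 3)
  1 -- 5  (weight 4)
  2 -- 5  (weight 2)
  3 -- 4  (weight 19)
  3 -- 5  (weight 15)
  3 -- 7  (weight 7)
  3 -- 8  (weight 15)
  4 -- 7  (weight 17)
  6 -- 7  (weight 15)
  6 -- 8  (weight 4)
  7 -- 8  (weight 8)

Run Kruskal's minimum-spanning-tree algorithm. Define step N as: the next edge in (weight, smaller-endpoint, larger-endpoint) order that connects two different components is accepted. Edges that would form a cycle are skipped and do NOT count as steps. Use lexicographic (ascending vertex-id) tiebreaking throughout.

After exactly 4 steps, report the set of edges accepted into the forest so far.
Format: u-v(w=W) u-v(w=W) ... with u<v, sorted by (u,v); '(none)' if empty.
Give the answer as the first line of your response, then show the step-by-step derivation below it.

0-7(w=3) 1-5(w=4) 2-5(w=2) 6-8(w=4)

step 1: add edge 2-5 (w=2); MST = {2-5(w=2)}
step 2: add edge 0-7 (w=3); MST = {0-7(w=3) 2-5(w=2)}
step 3: add edge 1-5 (w=4); MST = {0-7(w=3) 1-5(w=4) 2-5(w=2)}
step 4: add edge 6-8 (w=4); MST = {0-7(w=3) 1-5(w=4) 2-5(w=2) 6-8(w=4)}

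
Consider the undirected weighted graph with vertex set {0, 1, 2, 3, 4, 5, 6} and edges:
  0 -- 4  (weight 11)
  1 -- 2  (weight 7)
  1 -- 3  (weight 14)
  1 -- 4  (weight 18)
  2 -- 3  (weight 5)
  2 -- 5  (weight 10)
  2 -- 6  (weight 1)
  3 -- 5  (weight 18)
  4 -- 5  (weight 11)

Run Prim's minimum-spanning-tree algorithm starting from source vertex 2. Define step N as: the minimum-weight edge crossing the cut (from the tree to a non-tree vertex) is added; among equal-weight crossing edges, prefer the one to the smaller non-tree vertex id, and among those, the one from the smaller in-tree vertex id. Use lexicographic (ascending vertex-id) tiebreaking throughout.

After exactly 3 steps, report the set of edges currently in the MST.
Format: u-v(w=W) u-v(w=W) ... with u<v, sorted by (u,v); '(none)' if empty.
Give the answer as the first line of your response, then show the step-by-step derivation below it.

1-2(w=7) 2-3(w=5) 2-6(w=1)

step 1: add edge 2-6 (w=1); MST = {2-6(w=1)}
step 2: add edge 2-3 (w=5); MST = {2-3(w=5) 2-6(w=1)}
step 3: add edge 1-2 (w=7); MST = {1-2(w=7) 2-3(w=5) 2-6(w=1)}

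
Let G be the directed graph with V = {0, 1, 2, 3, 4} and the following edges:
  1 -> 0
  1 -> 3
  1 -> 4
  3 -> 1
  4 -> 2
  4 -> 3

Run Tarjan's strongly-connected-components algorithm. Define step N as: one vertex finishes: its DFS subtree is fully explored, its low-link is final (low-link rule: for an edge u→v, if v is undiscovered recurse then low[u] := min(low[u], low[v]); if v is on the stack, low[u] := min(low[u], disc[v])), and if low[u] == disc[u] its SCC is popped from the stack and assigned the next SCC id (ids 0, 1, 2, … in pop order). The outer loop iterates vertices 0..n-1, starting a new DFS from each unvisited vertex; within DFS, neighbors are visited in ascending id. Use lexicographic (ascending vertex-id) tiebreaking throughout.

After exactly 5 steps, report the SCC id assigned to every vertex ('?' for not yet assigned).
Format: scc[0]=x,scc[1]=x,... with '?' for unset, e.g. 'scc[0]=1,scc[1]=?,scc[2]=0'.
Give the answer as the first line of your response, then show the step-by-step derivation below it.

scc[0]=0,scc[1]=2,scc[2]=1,scc[3]=2,scc[4]=2

step 1: low=(low[0]=0,low[1]=?,low[2]=?,low[3]=?,low[4]=?); scc=(scc[0]=0,scc[1]=?,scc[2]=?,scc[3]=?,scc[4]=?)
step 2: low=(low[0]=0,low[1]=1,low[2]=?,low[3]=1,low[4]=?); scc=(scc[0]=0,scc[1]=?,scc[2]=?,scc[3]=?,scc[4]=?)
step 3: low=(low[0]=0,low[1]=1,low[2]=4,low[3]=1,low[4]=3); scc=(scc[0]=0,scc[1]=?,scc[2]=1,scc[3]=?,scc[4]=?)
step 4: low=(low[0]=0,low[1]=1,low[2]=4,low[3]=1,low[4]=2); scc=(scc[0]=0,scc[1]=?,scc[2]=1,scc[3]=?,scc[4]=?)
step 5: low=(low[0]=0,low[1]=1,low[2]=4,low[3]=1,low[4]=2); scc=(scc[0]=0,scc[1]=2,scc[2]=1,scc[3]=2,scc[4]=2)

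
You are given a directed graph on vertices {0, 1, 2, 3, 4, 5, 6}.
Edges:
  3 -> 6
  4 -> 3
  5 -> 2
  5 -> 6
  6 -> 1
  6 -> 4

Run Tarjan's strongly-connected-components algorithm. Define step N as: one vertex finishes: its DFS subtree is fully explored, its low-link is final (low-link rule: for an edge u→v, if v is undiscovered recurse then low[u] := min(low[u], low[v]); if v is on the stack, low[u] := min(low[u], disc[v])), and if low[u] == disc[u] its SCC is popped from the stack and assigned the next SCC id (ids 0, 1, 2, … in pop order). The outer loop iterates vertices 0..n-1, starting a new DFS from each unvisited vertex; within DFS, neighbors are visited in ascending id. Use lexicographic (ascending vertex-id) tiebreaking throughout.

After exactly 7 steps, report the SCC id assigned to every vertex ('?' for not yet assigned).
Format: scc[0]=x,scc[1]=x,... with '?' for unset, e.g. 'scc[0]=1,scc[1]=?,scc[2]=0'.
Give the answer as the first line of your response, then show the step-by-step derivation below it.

scc[0]=0,scc[1]=1,scc[2]=2,scc[3]=3,scc[4]=3,scc[5]=4,scc[6]=3

step 1: low=(low[0]=0,low[1]=?,low[2]=?,low[3]=?,low[4]=?,low[5]=?,low[6]=?); scc=(scc[0]=0,scc[1]=?,scc[2]=?,scc[3]=?,scc[4]=?,scc[5]=?,scc[6]=?)
step 2: low=(low[0]=0,low[1]=1,low[2]=?,low[3]=?,low[4]=?,low[5]=?,low[6]=?); scc=(scc[0]=0,scc[1]=1,scc[2]=?,scc[3]=?,scc[4]=?,scc[5]=?,scc[6]=?)
step 3: low=(low[0]=0,low[1]=1,low[2]=2,low[3]=?,low[4]=?,low[5]=?,low[6]=?); scc=(scc[0]=0,scc[1]=1,scc[2]=2,scc[3]=?,scc[4]=?,scc[5]=?,scc[6]=?)
step 4: low=(low[0]=0,low[1]=1,low[2]=2,low[3]=3,low[4]=3,low[5]=?,low[6]=4); scc=(scc[0]=0,scc[1]=1,scc[2]=2,scc[3]=?,scc[4]=?,scc[5]=?,scc[6]=?)
step 5: low=(low[0]=0,low[1]=1,low[2]=2,low[3]=3,low[4]=3,low[5]=?,low[6]=3); scc=(scc[0]=0,scc[1]=1,scc[2]=2,scc[3]=?,scc[4]=?,scc[5]=?,scc[6]=?)
step 6: low=(low[0]=0,low[1]=1,low[2]=2,low[3]=3,low[4]=3,low[5]=?,low[6]=3); scc=(scc[0]=0,scc[1]=1,scc[2]=2,scc[3]=3,scc[4]=3,scc[5]=?,scc[6]=3)
step 7: low=(low[0]=0,low[1]=1,low[2]=2,low[3]=3,low[4]=3,low[5]=6,low[6]=3); scc=(scc[0]=0,scc[1]=1,scc[2]=2,scc[3]=3,scc[4]=3,scc[5]=4,scc[6]=3)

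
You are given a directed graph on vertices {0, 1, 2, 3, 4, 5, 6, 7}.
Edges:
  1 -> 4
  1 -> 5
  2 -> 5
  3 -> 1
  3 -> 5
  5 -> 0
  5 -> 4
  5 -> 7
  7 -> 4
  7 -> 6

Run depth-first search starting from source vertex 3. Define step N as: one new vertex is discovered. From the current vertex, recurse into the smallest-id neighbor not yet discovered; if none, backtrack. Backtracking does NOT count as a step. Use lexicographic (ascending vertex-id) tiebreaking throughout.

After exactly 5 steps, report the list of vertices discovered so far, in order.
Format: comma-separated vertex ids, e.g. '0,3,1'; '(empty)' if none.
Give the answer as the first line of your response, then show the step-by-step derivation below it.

3,1,4,5,0

step 1: discover 3; path=3; order=3
step 2: discover 1; path=3>1; order=3,1
step 3: discover 4; path=3>1>4; order=3,1,4
step 4: discover 5; path=3>1>5; order=3,1,4,5
step 5: discover 0; path=3>1>5>0; order=3,1,4,5,0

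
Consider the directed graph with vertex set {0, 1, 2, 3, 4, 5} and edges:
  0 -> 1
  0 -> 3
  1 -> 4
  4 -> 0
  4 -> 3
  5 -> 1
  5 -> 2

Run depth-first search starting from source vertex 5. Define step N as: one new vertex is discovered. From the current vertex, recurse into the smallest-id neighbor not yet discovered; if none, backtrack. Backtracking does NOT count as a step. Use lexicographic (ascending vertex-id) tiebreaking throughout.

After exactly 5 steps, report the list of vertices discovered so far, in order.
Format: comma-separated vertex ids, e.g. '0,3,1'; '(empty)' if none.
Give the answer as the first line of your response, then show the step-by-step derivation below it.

5,1,4,0,3

step 1: discover 5; path=5; order=5
step 2: discover 1; path=5>1; order=5,1
step 3: discover 4; path=5>1>4; order=5,1,4
step 4: discover 0; path=5>1>4>0; order=5,1,4,0
step 5: discover 3; path=5>1>4>0>3; order=5,1,4,0,3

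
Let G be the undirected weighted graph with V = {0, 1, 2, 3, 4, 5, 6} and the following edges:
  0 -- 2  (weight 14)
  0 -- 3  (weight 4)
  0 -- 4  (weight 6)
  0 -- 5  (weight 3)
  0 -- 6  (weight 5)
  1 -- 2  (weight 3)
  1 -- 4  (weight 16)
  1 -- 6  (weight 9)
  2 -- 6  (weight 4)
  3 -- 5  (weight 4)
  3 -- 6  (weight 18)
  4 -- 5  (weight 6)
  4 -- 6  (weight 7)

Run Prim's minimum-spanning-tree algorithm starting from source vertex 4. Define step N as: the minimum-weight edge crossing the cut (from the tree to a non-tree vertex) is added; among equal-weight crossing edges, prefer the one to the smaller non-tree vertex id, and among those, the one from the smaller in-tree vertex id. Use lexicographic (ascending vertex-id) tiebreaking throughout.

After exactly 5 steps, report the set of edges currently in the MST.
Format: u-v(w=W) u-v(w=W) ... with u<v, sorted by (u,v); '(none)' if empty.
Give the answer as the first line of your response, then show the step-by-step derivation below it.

0-3(w=4) 0-4(w=6) 0-5(w=3) 0-6(w=5) 2-6(w=4)

step 1: add edge 0-4 (w=6); MST = {0-4(w=6)}
step 2: add edge 0-5 (w=3); MST = {0-4(w=6) 0-5(w=3)}
step 3: add edge 0-3 (w=4); MST = {0-3(w=4) 0-4(w=6) 0-5(w=3)}
step 4: add edge 0-6 (w=5); MST = {0-3(w=4) 0-4(w=6) 0-5(w=3) 0-6(w=5)}
step 5: add edge 2-6 (w=4); MST = {0-3(w=4) 0-4(w=6) 0-5(w=3) 0-6(w=5) 2-6(w=4)}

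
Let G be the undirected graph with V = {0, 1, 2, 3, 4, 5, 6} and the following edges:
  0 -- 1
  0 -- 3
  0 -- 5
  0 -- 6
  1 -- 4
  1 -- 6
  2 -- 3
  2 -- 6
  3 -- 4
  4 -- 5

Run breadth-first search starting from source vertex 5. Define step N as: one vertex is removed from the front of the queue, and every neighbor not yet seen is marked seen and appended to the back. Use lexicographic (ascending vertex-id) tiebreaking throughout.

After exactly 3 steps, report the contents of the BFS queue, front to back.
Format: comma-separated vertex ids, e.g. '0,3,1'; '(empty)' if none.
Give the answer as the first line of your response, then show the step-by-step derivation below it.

1,3,6

step 1: dequeue 5; queue=[0,4]; order=5
step 2: dequeue 0; queue=[4,1,3,6]; order=5,0
step 3: dequeue 4; queue=[1,3,6]; order=5,0,4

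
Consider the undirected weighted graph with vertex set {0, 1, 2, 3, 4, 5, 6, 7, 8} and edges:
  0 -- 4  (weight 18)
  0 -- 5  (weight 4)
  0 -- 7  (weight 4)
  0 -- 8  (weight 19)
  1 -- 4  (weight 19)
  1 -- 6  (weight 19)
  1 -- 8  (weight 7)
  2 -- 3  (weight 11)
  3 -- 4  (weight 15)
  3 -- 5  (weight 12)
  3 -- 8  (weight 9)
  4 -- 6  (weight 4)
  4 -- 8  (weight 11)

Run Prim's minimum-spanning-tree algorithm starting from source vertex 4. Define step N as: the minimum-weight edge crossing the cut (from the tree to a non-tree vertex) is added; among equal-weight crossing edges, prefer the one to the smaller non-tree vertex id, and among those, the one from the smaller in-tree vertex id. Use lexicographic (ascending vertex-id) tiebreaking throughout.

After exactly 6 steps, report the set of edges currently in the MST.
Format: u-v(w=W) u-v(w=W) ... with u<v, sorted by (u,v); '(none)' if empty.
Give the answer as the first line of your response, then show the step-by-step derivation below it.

1-8(w=7) 2-3(w=11) 3-5(w=12) 3-8(w=9) 4-6(w=4) 4-8(w=11)

step 1: add edge 4-6 (w=4); MST = {4-6(w=4)}
step 2: add edge 4-8 (w=11); MST = {4-6(w=4) 4-8(w=11)}
step 3: add edge 1-8 (w=7); MST = {1-8(w=7) 4-6(w=4) 4-8(w=11)}
step 4: add edge 3-8 (w=9); MST = {1-8(w=7) 3-8(w=9) 4-6(w=4) 4-8(w=11)}
step 5: add edge 2-3 (w=11); MST = {1-8(w=7) 2-3(w=11) 3-8(w=9) 4-6(w=4) 4-8(w=11)}
step 6: add edge 3-5 (w=12); MST = {1-8(w=7) 2-3(w=11) 3-5(w=12) 3-8(w=9) 4-6(w=4) 4-8(w=11)}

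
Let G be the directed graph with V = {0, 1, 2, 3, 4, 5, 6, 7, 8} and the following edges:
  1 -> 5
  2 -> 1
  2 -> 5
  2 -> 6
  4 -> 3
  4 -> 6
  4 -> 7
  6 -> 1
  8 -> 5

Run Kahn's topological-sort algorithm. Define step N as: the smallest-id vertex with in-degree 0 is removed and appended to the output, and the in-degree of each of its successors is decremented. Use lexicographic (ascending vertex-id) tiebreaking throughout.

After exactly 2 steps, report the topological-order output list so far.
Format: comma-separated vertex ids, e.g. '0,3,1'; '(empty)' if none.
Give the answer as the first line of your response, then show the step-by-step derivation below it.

0,2

step 1: output 0; order=[0]; indeg=(0,2,0,1,0,3,2,1,0)
step 2: output 2; order=[0,2]; indeg=(0,1,0,1,0,2,1,1,0)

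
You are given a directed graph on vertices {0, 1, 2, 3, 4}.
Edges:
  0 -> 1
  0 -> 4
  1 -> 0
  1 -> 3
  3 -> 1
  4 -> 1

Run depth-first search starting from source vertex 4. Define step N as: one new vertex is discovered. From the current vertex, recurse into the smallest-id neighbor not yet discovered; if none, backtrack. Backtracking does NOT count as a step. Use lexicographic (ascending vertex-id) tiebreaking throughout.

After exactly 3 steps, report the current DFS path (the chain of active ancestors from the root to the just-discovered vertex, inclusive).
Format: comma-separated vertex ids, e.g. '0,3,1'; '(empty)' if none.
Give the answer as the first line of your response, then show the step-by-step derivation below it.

4,1,0

step 1: discover 4; path=4; order=4
step 2: discover 1; path=4>1; order=4,1
step 3: discover 0; path=4>1>0; order=4,1,0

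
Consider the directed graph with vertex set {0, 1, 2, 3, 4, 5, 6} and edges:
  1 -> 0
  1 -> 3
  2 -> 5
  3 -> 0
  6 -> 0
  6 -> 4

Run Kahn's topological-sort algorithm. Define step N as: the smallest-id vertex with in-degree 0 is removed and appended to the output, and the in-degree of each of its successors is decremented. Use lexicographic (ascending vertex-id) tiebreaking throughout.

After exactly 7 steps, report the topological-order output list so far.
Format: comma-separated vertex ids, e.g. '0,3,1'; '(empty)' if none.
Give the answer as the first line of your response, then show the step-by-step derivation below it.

1,2,3,5,6,0,4

step 1: output 1; order=[1]; indeg=(2,0,0,0,1,1,0)
step 2: output 2; order=[1,2]; indeg=(2,0,0,0,1,0,0)
step 3: output 3; order=[1,2,3]; indeg=(1,0,0,0,1,0,0)
step 4: output 5; order=[1,2,3,5]; indeg=(1,0,0,0,1,0,0)
step 5: output 6; order=[1,2,3,5,6]; indeg=(0,0,0,0,0,0,0)
step 6: output 0; order=[1,2,3,5,6,0]; indeg=(0,0,0,0,0,0,0)
step 7: output 4; order=[1,2,3,5,6,0,4]; indeg=(0,0,0,0,0,0,0)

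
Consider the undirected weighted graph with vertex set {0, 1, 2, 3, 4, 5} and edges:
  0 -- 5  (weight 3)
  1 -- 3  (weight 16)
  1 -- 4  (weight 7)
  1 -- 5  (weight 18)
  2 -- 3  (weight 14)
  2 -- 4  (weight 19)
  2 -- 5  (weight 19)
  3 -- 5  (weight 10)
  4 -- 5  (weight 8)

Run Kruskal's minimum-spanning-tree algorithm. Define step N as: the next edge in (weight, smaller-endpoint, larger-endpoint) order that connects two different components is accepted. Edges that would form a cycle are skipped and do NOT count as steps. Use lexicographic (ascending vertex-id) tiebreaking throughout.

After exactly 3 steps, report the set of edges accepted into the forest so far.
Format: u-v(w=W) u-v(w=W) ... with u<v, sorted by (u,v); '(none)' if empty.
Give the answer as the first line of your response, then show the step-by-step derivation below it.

0-5(w=3) 1-4(w=7) 4-5(w=8)

step 1: add edge 0-5 (w=3); MST = {0-5(w=3)}
step 2: add edge 1-4 (w=7); MST = {0-5(w=3) 1-4(w=7)}
step 3: add edge 4-5 (w=8); MST = {0-5(w=3) 1-4(w=7) 4-5(w=8)}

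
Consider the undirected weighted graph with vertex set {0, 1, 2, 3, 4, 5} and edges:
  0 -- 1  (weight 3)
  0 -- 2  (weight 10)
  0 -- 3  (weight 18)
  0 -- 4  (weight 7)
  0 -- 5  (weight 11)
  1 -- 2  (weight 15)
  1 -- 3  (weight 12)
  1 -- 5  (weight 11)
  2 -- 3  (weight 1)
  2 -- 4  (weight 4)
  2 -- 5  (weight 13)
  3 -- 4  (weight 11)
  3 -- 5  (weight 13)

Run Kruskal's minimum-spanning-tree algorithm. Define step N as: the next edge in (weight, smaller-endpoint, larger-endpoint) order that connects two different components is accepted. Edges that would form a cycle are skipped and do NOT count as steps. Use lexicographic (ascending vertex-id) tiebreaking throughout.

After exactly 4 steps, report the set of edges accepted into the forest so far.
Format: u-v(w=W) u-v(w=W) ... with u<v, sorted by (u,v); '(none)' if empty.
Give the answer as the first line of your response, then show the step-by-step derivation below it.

0-1(w=3) 0-4(w=7) 2-3(w=1) 2-4(w=4)

step 1: add edge 2-3 (w=1); MST = {2-3(w=1)}
step 2: add edge 0-1 (w=3); MST = {0-1(w=3) 2-3(w=1)}
step 3: add edge 2-4 (w=4); MST = {0-1(w=3) 2-3(w=1) 2-4(w=4)}
step 4: add edge 0-4 (w=7); MST = {0-1(w=3) 0-4(w=7) 2-3(w=1) 2-4(w=4)}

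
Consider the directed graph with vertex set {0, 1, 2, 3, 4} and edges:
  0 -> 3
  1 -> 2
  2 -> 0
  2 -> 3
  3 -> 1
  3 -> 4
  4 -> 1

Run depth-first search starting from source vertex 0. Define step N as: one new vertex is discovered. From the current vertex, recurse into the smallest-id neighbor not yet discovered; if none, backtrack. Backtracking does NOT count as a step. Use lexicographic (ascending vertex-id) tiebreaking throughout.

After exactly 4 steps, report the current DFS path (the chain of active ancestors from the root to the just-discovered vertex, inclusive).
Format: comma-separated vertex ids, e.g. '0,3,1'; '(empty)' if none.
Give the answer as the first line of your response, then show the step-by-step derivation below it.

0,3,1,2

step 1: discover 0; path=0; order=0
step 2: discover 3; path=0>3; order=0,3
step 3: discover 1; path=0>3>1; order=0,3,1
step 4: discover 2; path=0>3>1>2; order=0,3,1,2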